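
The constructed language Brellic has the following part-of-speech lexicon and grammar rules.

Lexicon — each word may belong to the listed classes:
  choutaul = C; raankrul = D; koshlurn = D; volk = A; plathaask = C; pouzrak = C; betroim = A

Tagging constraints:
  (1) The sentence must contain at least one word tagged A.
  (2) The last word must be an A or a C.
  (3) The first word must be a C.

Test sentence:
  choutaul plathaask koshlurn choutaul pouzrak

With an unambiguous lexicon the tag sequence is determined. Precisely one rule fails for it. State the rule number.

Fixed tagging: C C D C C.
Checking each rule: R1 fail, R2 pass, R3 pass.
Only rule 1 fails.

1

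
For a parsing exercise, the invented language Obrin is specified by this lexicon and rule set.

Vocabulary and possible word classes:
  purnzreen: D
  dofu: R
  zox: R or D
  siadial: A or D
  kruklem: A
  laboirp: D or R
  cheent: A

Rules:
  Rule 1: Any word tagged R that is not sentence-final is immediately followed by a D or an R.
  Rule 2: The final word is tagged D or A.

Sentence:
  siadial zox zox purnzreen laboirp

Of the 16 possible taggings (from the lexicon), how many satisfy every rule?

Candidates per position — 1:siadial {A,D}; 2:zox {R,D}; 3:zox {R,D}; 4:purnzreen {D}; 5:laboirp {D,R}.
There are 16 candidate sequences in total.
Checking each against the rules leaves 8 sequences.
Count = 8.

8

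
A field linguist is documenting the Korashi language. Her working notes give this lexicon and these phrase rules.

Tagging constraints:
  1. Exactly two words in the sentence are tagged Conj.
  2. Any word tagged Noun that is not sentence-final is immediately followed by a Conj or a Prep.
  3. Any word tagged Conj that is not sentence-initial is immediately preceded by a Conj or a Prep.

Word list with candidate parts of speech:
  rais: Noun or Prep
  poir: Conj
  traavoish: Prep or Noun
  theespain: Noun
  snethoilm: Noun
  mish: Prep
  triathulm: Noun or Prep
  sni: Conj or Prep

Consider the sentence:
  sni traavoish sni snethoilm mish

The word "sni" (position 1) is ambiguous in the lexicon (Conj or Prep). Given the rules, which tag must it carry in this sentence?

Conj

Candidates per position — 1:sni {Conj,Prep}; 2:traavoish {Prep,Noun}; 3:sni {Conj,Prep}; 4:snethoilm {Noun}; 5:mish {Prep}.
Word 1 cannot be Prep — rule 1 would then fail for every completion. It is Conj.
Word 3 cannot be Prep — rule 1 would then fail for every completion. It is Conj.
Word 2 cannot be Noun — rule 3 would then fail for every completion. It is Prep.
That leaves exactly one tagging: Conj Prep Conj Noun Prep.
Check: rule 1 satisfied; rule 2 satisfied; rule 3 satisfied.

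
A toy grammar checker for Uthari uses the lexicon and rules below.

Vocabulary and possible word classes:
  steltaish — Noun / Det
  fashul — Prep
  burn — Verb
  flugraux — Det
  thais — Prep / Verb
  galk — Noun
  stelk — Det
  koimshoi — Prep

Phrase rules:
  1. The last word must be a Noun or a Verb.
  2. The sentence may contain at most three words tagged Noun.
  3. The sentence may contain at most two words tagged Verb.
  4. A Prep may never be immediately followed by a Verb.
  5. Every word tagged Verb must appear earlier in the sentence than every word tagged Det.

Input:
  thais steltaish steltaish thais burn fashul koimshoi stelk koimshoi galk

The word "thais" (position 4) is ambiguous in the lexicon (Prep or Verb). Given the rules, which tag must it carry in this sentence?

Verb

Candidates per position — 1:thais {Prep,Verb}; 2:steltaish {Noun,Det}; 3:steltaish {Noun,Det}; 4:thais {Prep,Verb}; 5:burn {Verb}; 6:fashul {Prep}; 7:koimshoi {Prep}; 8:stelk {Det}; 9:koimshoi {Prep}; 10:galk {Noun}.
If word 2 were Det, no tagging could satisfy rule 5; so word 2 is Noun.
If word 3 were Det, no tagging could satisfy rule 5; so word 3 is Noun.
If word 4 were Prep, no tagging could satisfy rule 4; so word 4 is Verb.
If word 1 were Verb, no tagging could satisfy rule 3; so word 1 is Prep.
The unique satisfying tagging is: Prep Noun Noun Verb Verb Prep Prep Det Prep Noun.
Checking: rule 1 ✓; rule 2 ✓; rule 3 ✓; rule 4 ✓; rule 5 ✓.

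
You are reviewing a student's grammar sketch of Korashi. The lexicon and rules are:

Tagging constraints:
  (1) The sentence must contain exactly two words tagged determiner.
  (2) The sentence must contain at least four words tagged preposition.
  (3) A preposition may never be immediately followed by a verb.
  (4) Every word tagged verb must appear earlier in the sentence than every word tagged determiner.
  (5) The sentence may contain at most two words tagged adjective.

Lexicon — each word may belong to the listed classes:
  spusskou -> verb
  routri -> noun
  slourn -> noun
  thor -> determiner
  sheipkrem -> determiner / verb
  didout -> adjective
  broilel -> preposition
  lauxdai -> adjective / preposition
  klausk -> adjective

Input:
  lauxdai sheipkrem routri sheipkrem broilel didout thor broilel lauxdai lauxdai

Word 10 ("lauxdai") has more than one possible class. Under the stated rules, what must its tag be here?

preposition

Candidates per position — 1:lauxdai {adjective,preposition}; 2:sheipkrem {determiner,verb}; 3:routri {noun}; 4:sheipkrem {determiner,verb}; 5:broilel {preposition}; 6:didout {adjective}; 7:thor {determiner}; 8:broilel {preposition}; 9:lauxdai {adjective,preposition}; 10:lauxdai {adjective,preposition}.
Position 10: the remaining choice is settled jointly with positions 1, 2, 4, 9 — only preposition at position 10 is part of a tagging that satisfies every rule.
So the tagging must be: adjective verb noun determiner preposition adjective determiner preposition preposition preposition.
Check: rule 1 satisfied; rule 2 satisfied; rule 3 satisfied; rule 4 satisfied; rule 5 satisfied.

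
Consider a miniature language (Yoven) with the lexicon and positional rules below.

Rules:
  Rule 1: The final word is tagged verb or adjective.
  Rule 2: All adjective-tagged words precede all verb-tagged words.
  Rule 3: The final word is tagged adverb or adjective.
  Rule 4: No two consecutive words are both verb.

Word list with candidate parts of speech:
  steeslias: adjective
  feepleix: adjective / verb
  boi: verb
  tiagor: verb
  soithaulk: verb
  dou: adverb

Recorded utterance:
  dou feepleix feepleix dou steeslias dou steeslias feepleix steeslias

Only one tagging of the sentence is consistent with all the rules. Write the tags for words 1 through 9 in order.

adverb adjective adjective adverb adjective adverb adjective adjective adjective

Candidates per position — 1:dou {adverb}; 2:feepleix {adjective,verb}; 3:feepleix {adjective,verb}; 4:dou {adverb}; 5:steeslias {adjective}; 6:dou {adverb}; 7:steeslias {adjective}; 8:feepleix {adjective,verb}; 9:steeslias {adjective}.
Position 2: tagging it verb would leave rule 2 unsatisfiable, so it must be adjective.
Position 3: tagging it verb would leave rule 2 unsatisfiable, so it must be adjective.
Position 8: tagging it verb would leave rule 2 unsatisfiable, so it must be adjective.
That leaves exactly one tagging: adverb adjective adjective adverb adjective adverb adjective adjective adjective.
Verifying each rule — rule 1 ok; rule 2 ok; rule 3 ok; rule 4 ok.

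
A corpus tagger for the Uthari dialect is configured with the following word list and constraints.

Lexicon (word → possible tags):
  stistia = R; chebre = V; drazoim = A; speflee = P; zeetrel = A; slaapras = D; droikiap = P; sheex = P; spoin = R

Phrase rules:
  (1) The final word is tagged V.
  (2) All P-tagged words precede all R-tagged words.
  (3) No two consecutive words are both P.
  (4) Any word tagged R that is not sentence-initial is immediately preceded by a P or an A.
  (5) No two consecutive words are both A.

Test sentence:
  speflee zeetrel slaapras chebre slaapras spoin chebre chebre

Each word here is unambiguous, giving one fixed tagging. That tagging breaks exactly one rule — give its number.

4

Fixed tagging: P A D V D R V V.
Rule check: R1 pass, R2 pass, R3 pass, R4 fail, R5 pass.
Only rule 4 fails.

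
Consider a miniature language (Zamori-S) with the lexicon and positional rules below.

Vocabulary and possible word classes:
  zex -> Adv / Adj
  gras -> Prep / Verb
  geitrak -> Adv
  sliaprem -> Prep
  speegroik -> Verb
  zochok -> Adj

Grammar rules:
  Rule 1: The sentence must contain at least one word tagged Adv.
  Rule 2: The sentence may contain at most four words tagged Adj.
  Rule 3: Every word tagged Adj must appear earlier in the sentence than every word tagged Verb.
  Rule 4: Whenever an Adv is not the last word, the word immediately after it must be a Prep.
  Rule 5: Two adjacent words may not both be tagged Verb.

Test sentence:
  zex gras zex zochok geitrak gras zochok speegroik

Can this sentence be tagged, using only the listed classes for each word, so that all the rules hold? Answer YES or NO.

YES

Candidates per position — 1:zex {Adv,Adj}; 2:gras {Prep,Verb}; 3:zex {Adv,Adj}; 4:zochok {Adj}; 5:geitrak {Adv}; 6:gras {Prep,Verb}; 7:zochok {Adj}; 8:speegroik {Verb}.
One satisfying assignment: Adj Prep Adj Adj Adv Prep Adj Verb.
Checking: rule 1 satisfied; rule 2 satisfied; rule 3 satisfied; rule 4 satisfied; rule 5 satisfied.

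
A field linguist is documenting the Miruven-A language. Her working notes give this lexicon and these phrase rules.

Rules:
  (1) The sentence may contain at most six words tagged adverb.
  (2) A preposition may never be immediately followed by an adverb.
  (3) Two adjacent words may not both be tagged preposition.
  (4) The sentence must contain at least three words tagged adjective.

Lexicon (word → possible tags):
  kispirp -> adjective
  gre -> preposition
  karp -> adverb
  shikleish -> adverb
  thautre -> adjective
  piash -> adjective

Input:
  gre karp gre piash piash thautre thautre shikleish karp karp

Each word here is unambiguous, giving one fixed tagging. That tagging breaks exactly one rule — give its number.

2

Fixed tagging: preposition adverb preposition adjective adjective adjective adjective adverb adverb adverb.
Rule check: R1 ✓, R2 ✗, R3 ✓, R4 ✓.
Only rule 2 fails.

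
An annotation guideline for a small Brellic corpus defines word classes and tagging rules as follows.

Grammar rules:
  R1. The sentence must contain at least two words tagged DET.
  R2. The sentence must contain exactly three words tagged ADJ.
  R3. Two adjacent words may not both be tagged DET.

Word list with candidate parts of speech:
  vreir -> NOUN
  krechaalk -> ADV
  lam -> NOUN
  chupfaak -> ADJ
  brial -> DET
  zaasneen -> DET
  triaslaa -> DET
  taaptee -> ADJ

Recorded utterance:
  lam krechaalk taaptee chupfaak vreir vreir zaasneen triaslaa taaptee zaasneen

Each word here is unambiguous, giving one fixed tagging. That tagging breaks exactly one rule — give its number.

3

Fixed tagging: NOUN ADV ADJ ADJ NOUN NOUN DET DET ADJ DET.
Rule check: R1 pass, R2 pass, R3 fail.
Only rule 3 fails.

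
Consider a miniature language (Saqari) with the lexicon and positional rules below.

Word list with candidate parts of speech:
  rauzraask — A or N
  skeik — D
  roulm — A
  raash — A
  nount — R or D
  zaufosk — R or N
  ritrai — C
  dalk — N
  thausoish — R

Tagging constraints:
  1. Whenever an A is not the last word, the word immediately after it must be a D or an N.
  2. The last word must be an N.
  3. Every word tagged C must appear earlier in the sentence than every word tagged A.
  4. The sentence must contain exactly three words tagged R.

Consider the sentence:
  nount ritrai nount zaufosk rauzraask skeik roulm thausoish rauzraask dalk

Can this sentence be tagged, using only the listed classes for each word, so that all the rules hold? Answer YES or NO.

NO

Candidates per position — 1:nount {R,D}; 2:ritrai {C}; 3:nount {R,D}; 4:zaufosk {R,N}; 5:rauzraask {A,N}; 6:skeik {D}; 7:roulm {A}; 8:thausoish {R}; 9:rauzraask {A,N}; 10:dalk {N}.
Rule 1 cannot be satisfied by any choice of tags from the lexicon.
So there is no consistent tagging.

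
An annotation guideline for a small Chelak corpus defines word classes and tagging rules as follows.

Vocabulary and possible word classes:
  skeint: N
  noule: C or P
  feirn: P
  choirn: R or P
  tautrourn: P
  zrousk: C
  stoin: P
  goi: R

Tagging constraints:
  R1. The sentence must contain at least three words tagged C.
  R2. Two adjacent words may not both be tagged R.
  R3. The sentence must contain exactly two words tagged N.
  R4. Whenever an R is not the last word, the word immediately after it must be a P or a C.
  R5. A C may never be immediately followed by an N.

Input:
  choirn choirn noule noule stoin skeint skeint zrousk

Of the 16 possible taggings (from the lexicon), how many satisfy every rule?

3

Candidates per position — 1:choirn {R,P}; 2:choirn {R,P}; 3:noule {C,P}; 4:noule {C,P}; 5:stoin {P}; 6:skeint {N}; 7:skeint {N}; 8:zrousk {C}.
There are 16 candidate sequences in total.
The sequences that satisfy every rule: R P C C P N N C; P R C C P N N C; P P C C P N N C.
Count = 3.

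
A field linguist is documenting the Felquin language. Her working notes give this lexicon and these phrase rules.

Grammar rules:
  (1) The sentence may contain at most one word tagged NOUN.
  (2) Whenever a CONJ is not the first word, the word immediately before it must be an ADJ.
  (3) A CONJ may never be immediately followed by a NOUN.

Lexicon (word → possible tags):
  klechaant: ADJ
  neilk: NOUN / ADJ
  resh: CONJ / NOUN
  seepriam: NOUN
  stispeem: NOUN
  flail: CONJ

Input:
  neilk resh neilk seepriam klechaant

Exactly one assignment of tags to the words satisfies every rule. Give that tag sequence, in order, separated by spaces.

ADJ CONJ ADJ NOUN ADJ

Candidates per position — 1:neilk {NOUN,ADJ}; 2:resh {CONJ,NOUN}; 3:neilk {NOUN,ADJ}; 4:seepriam {NOUN}; 5:klechaant {ADJ}.
Word 1 cannot be NOUN — rule 1 would then fail for every completion. It is ADJ.
Word 2 cannot be NOUN — rule 1 would then fail for every completion. It is CONJ.
Word 3 cannot be NOUN — rule 1 would then fail for every completion. It is ADJ.
So the tagging must be: ADJ CONJ ADJ NOUN ADJ.
Check: rule 1 ✓; rule 2 ✓; rule 3 ✓.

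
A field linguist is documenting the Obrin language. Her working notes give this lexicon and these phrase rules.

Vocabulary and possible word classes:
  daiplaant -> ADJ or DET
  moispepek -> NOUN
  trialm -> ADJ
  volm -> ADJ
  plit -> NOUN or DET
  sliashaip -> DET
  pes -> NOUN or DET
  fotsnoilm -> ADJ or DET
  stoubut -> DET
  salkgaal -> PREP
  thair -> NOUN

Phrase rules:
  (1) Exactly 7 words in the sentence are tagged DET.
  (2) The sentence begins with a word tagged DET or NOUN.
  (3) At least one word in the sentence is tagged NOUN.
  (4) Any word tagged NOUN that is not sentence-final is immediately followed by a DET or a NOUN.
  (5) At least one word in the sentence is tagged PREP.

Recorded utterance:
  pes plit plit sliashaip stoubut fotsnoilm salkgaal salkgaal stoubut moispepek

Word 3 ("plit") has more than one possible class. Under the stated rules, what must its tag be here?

DET

Candidates per position — 1:pes {NOUN,DET}; 2:plit {NOUN,DET}; 3:plit {NOUN,DET}; 4:sliashaip {DET}; 5:stoubut {DET}; 6:fotsnoilm {ADJ,DET}; 7:salkgaal {PREP}; 8:salkgaal {PREP}; 9:stoubut {DET}; 10:moispepek {NOUN}.
Word 1 cannot be NOUN — rule 1 would then fail for every completion. It is DET.
Word 2 cannot be NOUN — rule 1 would then fail for every completion. It is DET.
Word 3 cannot be NOUN — rule 1 would then fail for every completion. It is DET.
Word 6 cannot be ADJ — rule 1 would then fail for every completion. It is DET.
The only consistent sequence is: DET DET DET DET DET DET PREP PREP DET NOUN.
Checking: rule 1 ok; rule 2 ok; rule 3 ok; rule 4 ok; rule 5 ok.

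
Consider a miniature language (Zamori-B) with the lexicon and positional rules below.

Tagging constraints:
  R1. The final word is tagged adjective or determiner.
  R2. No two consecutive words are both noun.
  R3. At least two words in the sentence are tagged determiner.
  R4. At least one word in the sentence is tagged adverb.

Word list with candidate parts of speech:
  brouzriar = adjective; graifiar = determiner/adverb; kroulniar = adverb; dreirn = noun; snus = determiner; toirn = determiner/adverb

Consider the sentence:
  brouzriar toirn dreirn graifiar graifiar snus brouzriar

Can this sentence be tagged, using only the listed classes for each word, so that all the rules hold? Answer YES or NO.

YES

Candidates per position — 1:brouzriar {adjective}; 2:toirn {determiner,adverb}; 3:dreirn {noun}; 4:graifiar {determiner,adverb}; 5:graifiar {determiner,adverb}; 6:snus {determiner}; 7:brouzriar {adjective}.
One satisfying assignment: adjective adverb noun determiner adverb determiner adjective.
Verifying each rule — rule 1 holds; rule 2 holds; rule 3 holds; rule 4 holds.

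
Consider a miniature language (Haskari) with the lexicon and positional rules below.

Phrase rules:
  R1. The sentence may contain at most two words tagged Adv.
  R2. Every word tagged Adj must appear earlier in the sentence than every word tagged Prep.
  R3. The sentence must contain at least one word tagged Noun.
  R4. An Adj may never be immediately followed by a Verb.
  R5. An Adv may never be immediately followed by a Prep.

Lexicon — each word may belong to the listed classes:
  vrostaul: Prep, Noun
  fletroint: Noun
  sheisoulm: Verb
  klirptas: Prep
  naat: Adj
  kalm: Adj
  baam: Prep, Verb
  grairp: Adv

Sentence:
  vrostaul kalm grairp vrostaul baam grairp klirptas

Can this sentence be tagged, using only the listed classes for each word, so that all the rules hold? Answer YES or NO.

Candidates per position — 1:vrostaul {Prep,Noun}; 2:kalm {Adj}; 3:grairp {Adv}; 4:vrostaul {Prep,Noun}; 5:baam {Prep,Verb}; 6:grairp {Adv}; 7:klirptas {Prep}.
Rule 5 cannot be satisfied by any choice of tags from the lexicon.
So there is no consistent tagging.

NO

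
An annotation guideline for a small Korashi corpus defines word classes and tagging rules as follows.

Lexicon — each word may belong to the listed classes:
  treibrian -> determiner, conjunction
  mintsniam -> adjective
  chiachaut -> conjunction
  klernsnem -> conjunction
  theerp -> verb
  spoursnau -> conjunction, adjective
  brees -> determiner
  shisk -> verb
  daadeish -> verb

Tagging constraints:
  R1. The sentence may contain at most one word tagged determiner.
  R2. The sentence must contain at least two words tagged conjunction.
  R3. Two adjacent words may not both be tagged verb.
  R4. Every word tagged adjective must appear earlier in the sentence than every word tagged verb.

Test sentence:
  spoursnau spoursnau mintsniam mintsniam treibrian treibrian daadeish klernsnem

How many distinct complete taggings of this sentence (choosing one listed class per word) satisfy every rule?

Candidates per position — 1:spoursnau {conjunction,adjective}; 2:spoursnau {conjunction,adjective}; 3:mintsniam {adjective}; 4:mintsniam {adjective}; 5:treibrian {determiner,conjunction}; 6:treibrian {determiner,conjunction}; 7:daadeish {verb}; 8:klernsnem {conjunction}.
There are 16 candidate sequences in total.
Checking each against the rules leaves 12 sequences.
Count = 12.

12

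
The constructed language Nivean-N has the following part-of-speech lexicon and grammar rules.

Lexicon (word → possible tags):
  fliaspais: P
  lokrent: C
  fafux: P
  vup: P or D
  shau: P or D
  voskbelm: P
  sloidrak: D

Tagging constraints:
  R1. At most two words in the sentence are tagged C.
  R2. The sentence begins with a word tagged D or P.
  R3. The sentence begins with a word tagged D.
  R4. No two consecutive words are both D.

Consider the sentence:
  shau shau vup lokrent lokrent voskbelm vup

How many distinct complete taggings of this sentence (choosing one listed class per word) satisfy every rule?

4

Candidates per position — 1:shau {P,D}; 2:shau {P,D}; 3:vup {P,D}; 4:lokrent {C}; 5:lokrent {C}; 6:voskbelm {P}; 7:vup {P,D}.
There are 16 candidate sequences in total.
The sequences that satisfy every rule: D P P C C P P; D P P C C P D; D P D C C P P; D P D C C P D.
Count = 4.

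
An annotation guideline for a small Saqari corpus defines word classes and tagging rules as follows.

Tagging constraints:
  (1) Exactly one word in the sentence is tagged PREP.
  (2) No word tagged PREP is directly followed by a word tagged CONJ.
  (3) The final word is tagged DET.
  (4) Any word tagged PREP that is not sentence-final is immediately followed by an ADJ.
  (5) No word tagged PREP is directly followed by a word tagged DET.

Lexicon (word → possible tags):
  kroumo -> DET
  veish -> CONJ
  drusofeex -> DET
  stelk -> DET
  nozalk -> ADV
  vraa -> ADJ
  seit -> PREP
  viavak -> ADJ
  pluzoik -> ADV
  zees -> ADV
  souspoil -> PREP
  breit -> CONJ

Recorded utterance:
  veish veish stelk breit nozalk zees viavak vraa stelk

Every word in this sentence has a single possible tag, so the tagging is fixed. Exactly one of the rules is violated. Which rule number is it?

1

Fixed tagging: CONJ CONJ DET CONJ ADV ADV ADJ ADJ DET.
Rule check: R1 ✗, R2 ✓, R3 ✓, R4 ✓, R5 ✓.
Only rule 1 fails.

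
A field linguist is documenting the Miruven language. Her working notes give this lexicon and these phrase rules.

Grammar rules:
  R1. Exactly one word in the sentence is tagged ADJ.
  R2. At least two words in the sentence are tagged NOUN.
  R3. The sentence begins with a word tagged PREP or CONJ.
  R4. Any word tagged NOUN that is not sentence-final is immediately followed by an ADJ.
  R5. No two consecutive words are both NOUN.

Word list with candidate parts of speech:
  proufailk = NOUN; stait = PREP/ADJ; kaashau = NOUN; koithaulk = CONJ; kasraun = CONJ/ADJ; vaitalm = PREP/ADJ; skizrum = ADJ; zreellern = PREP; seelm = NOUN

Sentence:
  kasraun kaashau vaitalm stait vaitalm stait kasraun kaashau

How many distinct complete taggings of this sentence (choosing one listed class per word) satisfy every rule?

Candidates per position — 1:kasraun {CONJ,ADJ}; 2:kaashau {NOUN}; 3:vaitalm {PREP,ADJ}; 4:stait {PREP,ADJ}; 5:vaitalm {PREP,ADJ}; 6:stait {PREP,ADJ}; 7:kasraun {CONJ,ADJ}; 8:kaashau {NOUN}.
There are 64 candidate sequences in total.
The sequences that satisfy every rule: CONJ NOUN ADJ PREP PREP PREP CONJ NOUN.
Count = 1.

1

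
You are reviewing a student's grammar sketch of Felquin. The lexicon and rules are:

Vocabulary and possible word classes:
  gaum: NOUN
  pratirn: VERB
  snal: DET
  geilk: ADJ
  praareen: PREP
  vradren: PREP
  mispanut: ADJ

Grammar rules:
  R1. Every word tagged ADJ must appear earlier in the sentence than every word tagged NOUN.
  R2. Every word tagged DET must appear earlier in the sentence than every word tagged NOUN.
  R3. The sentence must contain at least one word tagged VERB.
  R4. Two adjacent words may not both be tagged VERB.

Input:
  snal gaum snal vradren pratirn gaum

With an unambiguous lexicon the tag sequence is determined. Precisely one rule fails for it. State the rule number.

Fixed tagging: DET NOUN DET PREP VERB NOUN.
Checking each rule: R1 ok, R2 fails, R3 ok, R4 ok.
Only rule 2 fails.

2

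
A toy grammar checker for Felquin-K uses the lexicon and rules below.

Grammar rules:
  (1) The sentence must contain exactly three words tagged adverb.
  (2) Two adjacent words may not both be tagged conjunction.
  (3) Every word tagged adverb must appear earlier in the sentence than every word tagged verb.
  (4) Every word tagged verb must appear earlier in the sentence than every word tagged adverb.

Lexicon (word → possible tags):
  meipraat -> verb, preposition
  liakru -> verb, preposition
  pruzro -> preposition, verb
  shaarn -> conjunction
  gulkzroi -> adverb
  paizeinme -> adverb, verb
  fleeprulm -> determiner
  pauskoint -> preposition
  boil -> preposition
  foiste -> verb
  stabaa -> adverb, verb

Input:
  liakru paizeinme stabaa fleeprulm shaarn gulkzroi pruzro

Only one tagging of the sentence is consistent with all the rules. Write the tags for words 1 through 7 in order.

preposition adverb adverb determiner conjunction adverb preposition

Candidates per position — 1:liakru {verb,preposition}; 2:paizeinme {adverb,verb}; 3:stabaa {adverb,verb}; 4:fleeprulm {determiner}; 5:shaarn {conjunction}; 6:gulkzroi {adverb}; 7:pruzro {preposition,verb}.
If word 1 were verb, no tagging could satisfy rule 3; so word 1 is preposition.
If word 2 were verb, no tagging could satisfy rule 1; so word 2 is adverb.
If word 3 were verb, no tagging could satisfy rule 1; so word 3 is adverb.
If word 7 were verb, no tagging could satisfy rule 4; so word 7 is preposition.
The unique satisfying tagging is: preposition adverb adverb determiner conjunction adverb preposition.
Verifying each rule — rule 1 holds; rule 2 holds; rule 3 holds; rule 4 holds.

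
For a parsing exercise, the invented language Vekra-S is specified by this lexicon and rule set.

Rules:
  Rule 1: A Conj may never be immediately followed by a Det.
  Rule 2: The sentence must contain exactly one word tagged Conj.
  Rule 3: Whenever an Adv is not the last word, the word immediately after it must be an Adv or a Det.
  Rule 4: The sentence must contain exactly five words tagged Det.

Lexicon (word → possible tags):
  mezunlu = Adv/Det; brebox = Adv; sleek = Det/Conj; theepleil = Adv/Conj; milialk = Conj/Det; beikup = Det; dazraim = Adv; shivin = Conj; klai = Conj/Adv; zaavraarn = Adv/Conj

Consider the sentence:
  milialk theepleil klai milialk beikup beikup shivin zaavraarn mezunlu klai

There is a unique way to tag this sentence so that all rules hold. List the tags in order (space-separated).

Candidates per position — 1:milialk {Conj,Det}; 2:theepleil {Adv,Conj}; 3:klai {Conj,Adv}; 4:milialk {Conj,Det}; 5:beikup {Det}; 6:beikup {Det}; 7:shivin {Conj}; 8:zaavraarn {Adv,Conj}; 9:mezunlu {Adv,Det}; 10:klai {Conj,Adv}.
Position 1: tagging it Conj would leave rule 2 unsatisfiable, so it must be Det.
Position 2: tagging it Conj would leave rule 2 unsatisfiable, so it must be Adv.
Position 3: tagging it Conj would leave rule 1 unsatisfiable, so it must be Adv.
Position 4: tagging it Conj would leave rule 1 unsatisfiable, so it must be Det.
Position 8: tagging it Conj would leave rule 2 unsatisfiable, so it must be Adv.
Position 9: tagging it Adv would leave rule 4 unsatisfiable, so it must be Det.
Position 10: tagging it Conj would leave rule 2 unsatisfiable, so it must be Adv.
The unique satisfying tagging is: Det Adv Adv Det Det Det Conj Adv Det Adv.
Checking: rule 1 ok; rule 2 ok; rule 3 ok; rule 4 ok.

Det Adv Adv Det Det Det Conj Adv Det Adv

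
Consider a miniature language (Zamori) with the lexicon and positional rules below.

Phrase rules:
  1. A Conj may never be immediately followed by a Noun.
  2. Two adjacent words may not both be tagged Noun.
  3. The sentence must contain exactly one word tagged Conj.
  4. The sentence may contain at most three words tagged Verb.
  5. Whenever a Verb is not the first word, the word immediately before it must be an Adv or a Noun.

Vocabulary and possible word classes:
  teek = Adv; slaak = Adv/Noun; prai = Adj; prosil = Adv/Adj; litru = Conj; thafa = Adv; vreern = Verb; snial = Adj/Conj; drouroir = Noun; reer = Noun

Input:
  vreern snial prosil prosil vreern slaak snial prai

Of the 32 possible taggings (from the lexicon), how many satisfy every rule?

Candidates per position — 1:vreern {Verb}; 2:snial {Adj,Conj}; 3:prosil {Adv,Adj}; 4:prosil {Adv,Adj}; 5:vreern {Verb}; 6:slaak {Adv,Noun}; 7:snial {Adj,Conj}; 8:prai {Adj}.
There are 32 candidate sequences in total.
Checking each against the rules leaves 8 sequences.
Count = 8.

8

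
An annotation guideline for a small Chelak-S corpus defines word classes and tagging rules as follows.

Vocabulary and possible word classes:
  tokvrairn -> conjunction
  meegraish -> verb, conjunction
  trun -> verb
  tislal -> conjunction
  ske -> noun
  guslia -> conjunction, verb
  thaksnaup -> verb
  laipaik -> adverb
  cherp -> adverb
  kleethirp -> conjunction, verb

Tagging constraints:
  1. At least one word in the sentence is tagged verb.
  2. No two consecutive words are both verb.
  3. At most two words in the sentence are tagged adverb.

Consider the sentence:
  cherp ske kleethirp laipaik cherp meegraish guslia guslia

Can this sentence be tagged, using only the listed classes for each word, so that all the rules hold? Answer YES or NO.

NO

Candidates per position — 1:cherp {adverb}; 2:ske {noun}; 3:kleethirp {conjunction,verb}; 4:laipaik {adverb}; 5:cherp {adverb}; 6:meegraish {verb,conjunction}; 7:guslia {conjunction,verb}; 8:guslia {conjunction,verb}.
Rule 3 cannot be satisfied by any choice of tags from the lexicon.
So there is no consistent tagging.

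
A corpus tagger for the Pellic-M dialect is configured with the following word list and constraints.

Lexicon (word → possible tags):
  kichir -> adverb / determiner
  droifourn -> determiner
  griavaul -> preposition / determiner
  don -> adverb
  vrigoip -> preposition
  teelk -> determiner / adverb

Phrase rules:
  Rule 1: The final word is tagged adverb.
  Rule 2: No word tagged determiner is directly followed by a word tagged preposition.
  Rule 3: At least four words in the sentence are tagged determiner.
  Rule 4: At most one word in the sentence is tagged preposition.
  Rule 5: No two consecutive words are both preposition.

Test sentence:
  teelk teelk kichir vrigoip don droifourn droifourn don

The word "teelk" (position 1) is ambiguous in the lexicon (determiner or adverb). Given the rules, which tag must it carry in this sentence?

Candidates per position — 1:teelk {determiner,adverb}; 2:teelk {determiner,adverb}; 3:kichir {adverb,determiner}; 4:vrigoip {preposition}; 5:don {adverb}; 6:droifourn {determiner}; 7:droifourn {determiner}; 8:don {adverb}.
Word 3 cannot be determiner — rule 2 would then fail for every completion. It is adverb.
Word 1 cannot be adverb — rule 3 would then fail for every completion. It is determiner.
Word 2 cannot be adverb — rule 3 would then fail for every completion. It is determiner.
So the tagging must be: determiner determiner adverb preposition adverb determiner determiner adverb.
Rule-by-rule: rule 1 satisfied; rule 2 satisfied; rule 3 satisfied; rule 4 satisfied; rule 5 satisfied.

determiner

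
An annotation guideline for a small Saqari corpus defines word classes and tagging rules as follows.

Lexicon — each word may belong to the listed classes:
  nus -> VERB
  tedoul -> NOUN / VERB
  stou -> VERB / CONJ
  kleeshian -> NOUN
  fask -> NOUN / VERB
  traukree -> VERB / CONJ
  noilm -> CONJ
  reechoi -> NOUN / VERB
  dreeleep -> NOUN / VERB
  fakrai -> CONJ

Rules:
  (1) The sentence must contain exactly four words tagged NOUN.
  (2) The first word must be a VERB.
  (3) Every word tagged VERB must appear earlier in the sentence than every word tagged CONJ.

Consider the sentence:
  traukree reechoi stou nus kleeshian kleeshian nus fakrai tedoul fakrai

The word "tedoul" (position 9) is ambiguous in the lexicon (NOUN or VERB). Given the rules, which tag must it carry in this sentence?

NOUN

Candidates per position — 1:traukree {VERB,CONJ}; 2:reechoi {NOUN,VERB}; 3:stou {VERB,CONJ}; 4:nus {VERB}; 5:kleeshian {NOUN}; 6:kleeshian {NOUN}; 7:nus {VERB}; 8:fakrai {CONJ}; 9:tedoul {NOUN,VERB}; 10:fakrai {CONJ}.
At position 1, choosing CONJ makes rule 2 impossible to satisfy; hence VERB.
At position 2, choosing VERB makes rule 1 impossible to satisfy; hence NOUN.
At position 3, choosing CONJ makes rule 3 impossible to satisfy; hence VERB.
At position 9, choosing VERB makes rule 1 impossible to satisfy; hence NOUN.
The unique satisfying tagging is: VERB NOUN VERB VERB NOUN NOUN VERB CONJ NOUN CONJ.
Rule-by-rule: rule 1 ✓; rule 2 ✓; rule 3 ✓.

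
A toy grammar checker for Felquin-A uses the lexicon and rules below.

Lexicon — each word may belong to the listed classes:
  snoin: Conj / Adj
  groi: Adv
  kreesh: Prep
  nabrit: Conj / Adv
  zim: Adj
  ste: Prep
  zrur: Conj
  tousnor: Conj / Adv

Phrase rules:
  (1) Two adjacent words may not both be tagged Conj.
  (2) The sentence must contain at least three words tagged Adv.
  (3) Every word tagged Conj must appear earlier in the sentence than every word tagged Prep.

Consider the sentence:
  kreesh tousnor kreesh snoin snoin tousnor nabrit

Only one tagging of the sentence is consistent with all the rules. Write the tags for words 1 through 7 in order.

Prep Adv Prep Adj Adj Adv Adv

Candidates per position — 1:kreesh {Prep}; 2:tousnor {Conj,Adv}; 3:kreesh {Prep}; 4:snoin {Conj,Adj}; 5:snoin {Conj,Adj}; 6:tousnor {Conj,Adv}; 7:nabrit {Conj,Adv}.
If word 2 were Conj, no tagging could satisfy rule 2; so word 2 is Adv.
If word 4 were Conj, no tagging could satisfy rule 3; so word 4 is Adj.
If word 5 were Conj, no tagging could satisfy rule 3; so word 5 is Adj.
If word 6 were Conj, no tagging could satisfy rule 2; so word 6 is Adv.
If word 7 were Conj, no tagging could satisfy rule 2; so word 7 is Adv.
The unique satisfying tagging is: Prep Adv Prep Adj Adj Adv Adv.
Rule-by-rule: rule 1 holds; rule 2 holds; rule 3 holds.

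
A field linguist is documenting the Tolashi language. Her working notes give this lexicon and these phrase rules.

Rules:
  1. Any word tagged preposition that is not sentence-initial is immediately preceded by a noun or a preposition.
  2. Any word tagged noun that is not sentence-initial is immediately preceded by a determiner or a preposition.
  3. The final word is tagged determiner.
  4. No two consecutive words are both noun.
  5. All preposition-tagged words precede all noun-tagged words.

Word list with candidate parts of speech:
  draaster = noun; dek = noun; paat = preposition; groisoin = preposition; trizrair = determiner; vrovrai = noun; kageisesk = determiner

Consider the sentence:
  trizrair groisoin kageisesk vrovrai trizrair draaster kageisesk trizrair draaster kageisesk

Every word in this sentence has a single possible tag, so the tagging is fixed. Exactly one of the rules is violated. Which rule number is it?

Fixed tagging: determiner preposition determiner noun determiner noun determiner determiner noun determiner.
Checking each rule: R1 violated, R2 holds, R3 holds, R4 holds, R5 holds.
Only rule 1 fails.

1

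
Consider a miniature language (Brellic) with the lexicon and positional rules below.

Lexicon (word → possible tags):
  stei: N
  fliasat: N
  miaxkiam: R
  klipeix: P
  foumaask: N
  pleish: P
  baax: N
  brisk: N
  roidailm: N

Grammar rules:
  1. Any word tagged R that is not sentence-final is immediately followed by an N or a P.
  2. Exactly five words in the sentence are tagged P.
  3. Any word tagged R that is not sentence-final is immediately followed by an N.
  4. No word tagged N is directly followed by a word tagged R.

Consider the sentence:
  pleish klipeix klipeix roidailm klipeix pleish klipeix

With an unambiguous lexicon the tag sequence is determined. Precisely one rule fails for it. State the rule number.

Fixed tagging: P P P N P P P.
Checking each rule: R1 ok, R2 fails, R3 ok, R4 ok.
Only rule 2 fails.

2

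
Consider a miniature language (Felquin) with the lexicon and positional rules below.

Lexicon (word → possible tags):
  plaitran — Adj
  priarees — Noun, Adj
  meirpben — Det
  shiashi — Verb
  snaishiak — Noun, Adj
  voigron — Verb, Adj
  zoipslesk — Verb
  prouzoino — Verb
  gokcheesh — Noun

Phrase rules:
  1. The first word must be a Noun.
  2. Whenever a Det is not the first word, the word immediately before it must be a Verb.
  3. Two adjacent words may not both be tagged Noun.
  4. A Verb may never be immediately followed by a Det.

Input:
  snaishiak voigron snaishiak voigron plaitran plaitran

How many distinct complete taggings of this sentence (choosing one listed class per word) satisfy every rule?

8

Candidates per position — 1:snaishiak {Noun,Adj}; 2:voigron {Verb,Adj}; 3:snaishiak {Noun,Adj}; 4:voigron {Verb,Adj}; 5:plaitran {Adj}; 6:plaitran {Adj}.
There are 16 candidate sequences in total.
Checking each against the rules leaves 8 sequences.
Count = 8.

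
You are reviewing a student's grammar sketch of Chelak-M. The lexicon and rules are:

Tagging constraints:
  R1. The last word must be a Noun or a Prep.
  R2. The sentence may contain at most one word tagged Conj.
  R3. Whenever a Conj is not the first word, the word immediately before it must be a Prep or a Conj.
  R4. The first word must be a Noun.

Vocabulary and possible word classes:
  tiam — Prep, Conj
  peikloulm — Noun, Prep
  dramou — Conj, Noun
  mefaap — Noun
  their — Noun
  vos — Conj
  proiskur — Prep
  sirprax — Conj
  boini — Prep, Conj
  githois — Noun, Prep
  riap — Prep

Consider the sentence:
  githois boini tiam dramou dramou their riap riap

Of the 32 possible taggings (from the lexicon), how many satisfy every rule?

3

Candidates per position — 1:githois {Noun,Prep}; 2:boini {Prep,Conj}; 3:tiam {Prep,Conj}; 4:dramou {Conj,Noun}; 5:dramou {Conj,Noun}; 6:their {Noun}; 7:riap {Prep}; 8:riap {Prep}.
There are 32 candidate sequences in total.
The sequences that satisfy every rule: Noun Prep Prep Conj Noun Noun Prep Prep; Noun Prep Prep Noun Noun Noun Prep Prep; Noun Prep Conj Noun Noun Noun Prep Prep.
Count = 3.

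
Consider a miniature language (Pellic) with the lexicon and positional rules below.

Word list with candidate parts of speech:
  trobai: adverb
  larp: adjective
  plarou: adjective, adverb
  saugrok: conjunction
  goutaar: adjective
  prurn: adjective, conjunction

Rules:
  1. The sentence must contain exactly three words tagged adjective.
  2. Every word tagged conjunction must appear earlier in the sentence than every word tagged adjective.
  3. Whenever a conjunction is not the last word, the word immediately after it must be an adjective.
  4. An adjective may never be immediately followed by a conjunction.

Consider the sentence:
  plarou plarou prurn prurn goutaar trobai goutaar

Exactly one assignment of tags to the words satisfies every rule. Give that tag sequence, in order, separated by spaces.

adverb adverb conjunction adjective adjective adverb adjective

Candidates per position — 1:plarou {adjective,adverb}; 2:plarou {adjective,adverb}; 3:prurn {adjective,conjunction}; 4:prurn {adjective,conjunction}; 5:goutaar {adjective}; 6:trobai {adverb}; 7:goutaar {adjective}.
The remaining ambiguous positions (1, 2, 3, 4) are resolved jointly — only one combination satisfies every rule.
So the tagging must be: adverb adverb conjunction adjective adjective adverb adjective.
Check: rule 1 holds; rule 2 holds; rule 3 holds; rule 4 holds.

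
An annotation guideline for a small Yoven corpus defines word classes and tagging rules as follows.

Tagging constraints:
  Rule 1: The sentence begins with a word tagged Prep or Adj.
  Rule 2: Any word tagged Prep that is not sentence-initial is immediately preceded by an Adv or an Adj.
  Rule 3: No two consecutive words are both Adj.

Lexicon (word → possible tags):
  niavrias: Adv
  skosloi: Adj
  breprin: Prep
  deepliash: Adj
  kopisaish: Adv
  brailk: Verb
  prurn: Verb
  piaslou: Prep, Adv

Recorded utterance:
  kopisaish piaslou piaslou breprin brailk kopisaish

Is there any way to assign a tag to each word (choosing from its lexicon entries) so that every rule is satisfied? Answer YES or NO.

Candidates per position — 1:kopisaish {Adv}; 2:piaslou {Prep,Adv}; 3:piaslou {Prep,Adv}; 4:breprin {Prep}; 5:brailk {Verb}; 6:kopisaish {Adv}.
Rule 1 cannot be satisfied by any choice of tags from the lexicon.
So there is no consistent tagging.

NO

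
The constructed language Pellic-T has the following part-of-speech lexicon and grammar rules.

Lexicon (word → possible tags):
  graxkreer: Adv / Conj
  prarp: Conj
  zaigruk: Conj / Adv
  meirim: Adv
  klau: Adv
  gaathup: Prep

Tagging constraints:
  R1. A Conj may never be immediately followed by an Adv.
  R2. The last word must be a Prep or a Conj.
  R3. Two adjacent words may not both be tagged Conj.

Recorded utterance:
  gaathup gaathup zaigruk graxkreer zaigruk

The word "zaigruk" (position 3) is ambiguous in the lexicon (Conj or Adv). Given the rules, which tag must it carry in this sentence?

Adv

Candidates per position — 1:gaathup {Prep}; 2:gaathup {Prep}; 3:zaigruk {Conj,Adv}; 4:graxkreer {Adv,Conj}; 5:zaigruk {Conj,Adv}.
If word 5 were Adv, no tagging could satisfy rule 2; so word 5 is Conj.
If word 4 were Conj, no tagging could satisfy rule 3; so word 4 is Adv.
If word 3 were Conj, no tagging could satisfy rule 1; so word 3 is Adv.
That leaves exactly one tagging: Prep Prep Adv Adv Conj.
Checking: rule 1 ok; rule 2 ok; rule 3 ok.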